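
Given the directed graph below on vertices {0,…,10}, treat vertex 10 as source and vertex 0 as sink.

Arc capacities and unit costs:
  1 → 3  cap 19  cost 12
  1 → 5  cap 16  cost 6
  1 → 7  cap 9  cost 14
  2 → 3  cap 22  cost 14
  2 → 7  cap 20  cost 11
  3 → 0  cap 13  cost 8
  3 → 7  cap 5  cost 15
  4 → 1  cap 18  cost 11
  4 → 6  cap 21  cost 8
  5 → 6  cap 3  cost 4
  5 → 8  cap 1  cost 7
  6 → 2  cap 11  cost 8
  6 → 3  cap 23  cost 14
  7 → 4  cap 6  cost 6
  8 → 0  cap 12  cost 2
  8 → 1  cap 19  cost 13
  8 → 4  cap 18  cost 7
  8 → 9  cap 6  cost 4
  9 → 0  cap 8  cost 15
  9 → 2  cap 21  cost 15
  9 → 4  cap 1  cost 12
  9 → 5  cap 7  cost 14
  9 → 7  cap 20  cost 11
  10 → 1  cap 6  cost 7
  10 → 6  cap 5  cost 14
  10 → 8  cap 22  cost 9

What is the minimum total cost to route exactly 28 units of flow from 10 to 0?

shortest-cost path #1: 10→8→0 push 12 @ unit cost 11 (adds 132)
shortest-cost path #2: 10→1→3→0 push 6 @ unit cost 27 (adds 162)
shortest-cost path #3: 10→8→9→0 push 6 @ unit cost 28 (adds 168)
shortest-cost path #4: 10→6→3→0 push 4 @ unit cost 36 (adds 144)
total cost = 606

Minimum cost for 28 units: 606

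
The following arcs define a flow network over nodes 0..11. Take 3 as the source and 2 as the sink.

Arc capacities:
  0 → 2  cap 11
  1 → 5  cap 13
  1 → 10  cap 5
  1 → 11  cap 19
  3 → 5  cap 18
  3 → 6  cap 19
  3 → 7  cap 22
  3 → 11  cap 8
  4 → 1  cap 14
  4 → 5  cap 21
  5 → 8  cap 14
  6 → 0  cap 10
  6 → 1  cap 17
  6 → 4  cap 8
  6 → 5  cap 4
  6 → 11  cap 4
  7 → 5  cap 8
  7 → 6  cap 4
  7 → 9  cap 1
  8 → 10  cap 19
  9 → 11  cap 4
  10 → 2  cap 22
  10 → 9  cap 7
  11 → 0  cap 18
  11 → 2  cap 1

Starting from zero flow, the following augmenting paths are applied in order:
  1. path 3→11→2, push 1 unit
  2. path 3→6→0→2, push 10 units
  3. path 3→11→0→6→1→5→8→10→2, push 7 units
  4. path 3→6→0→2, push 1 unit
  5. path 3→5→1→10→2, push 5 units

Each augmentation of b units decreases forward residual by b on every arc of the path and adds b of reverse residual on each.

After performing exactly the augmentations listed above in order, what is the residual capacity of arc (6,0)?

after path 1 (3→11→2, push 1): res(6,0)=10
after path 2 (3→6→0→2, push 10): res(6,0)=0
after path 3 (3→11→0→6→1→5→8→10→2, push 7): res(6,0)=7
after path 4 (3→6→0→2, push 1): res(6,0)=6
after path 5 (3→5→1→10→2, push 5): res(6,0)=6

Residual capacity of (6,0): 6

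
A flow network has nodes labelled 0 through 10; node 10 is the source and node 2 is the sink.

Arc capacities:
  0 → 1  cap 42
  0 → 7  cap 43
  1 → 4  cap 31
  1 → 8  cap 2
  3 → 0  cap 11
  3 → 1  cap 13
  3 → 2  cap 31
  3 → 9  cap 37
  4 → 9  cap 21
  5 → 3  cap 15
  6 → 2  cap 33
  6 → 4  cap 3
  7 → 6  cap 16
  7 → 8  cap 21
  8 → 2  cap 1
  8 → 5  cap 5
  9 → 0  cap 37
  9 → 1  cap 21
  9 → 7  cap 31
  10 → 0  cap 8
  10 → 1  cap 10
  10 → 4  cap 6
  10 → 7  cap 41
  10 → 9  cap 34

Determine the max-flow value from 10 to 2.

Maximum flow value: 22

augment #1: 10→1→8→2 bottleneck 1, total now 1
augment #2: 10→7→6→2 bottleneck 16, total now 17
augment #3: 10→1→8→5→3→2 bottleneck 1, total now 18
augment #4: 10→7→8→5→3→2 bottleneck 4, total now 22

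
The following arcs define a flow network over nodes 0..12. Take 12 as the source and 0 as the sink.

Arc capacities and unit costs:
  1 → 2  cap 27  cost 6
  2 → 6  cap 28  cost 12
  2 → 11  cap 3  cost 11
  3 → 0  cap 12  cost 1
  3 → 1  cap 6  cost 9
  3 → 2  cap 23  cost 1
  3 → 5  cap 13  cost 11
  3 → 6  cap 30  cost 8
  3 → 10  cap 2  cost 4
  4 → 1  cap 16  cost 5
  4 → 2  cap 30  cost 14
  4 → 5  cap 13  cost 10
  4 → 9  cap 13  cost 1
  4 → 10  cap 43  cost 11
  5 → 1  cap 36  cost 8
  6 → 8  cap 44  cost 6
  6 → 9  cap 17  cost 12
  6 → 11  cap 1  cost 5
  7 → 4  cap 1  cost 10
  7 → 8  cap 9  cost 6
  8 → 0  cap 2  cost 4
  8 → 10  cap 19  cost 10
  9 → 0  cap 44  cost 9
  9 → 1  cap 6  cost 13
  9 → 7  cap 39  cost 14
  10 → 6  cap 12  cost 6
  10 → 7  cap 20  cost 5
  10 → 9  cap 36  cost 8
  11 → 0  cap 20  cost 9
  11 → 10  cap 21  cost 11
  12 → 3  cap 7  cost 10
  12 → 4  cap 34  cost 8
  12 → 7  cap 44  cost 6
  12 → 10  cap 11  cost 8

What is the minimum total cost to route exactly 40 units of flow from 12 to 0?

shortest-cost path #1: 12→3→0 push 7 @ unit cost 11 (adds 77)
shortest-cost path #2: 12→7→8→0 push 2 @ unit cost 16 (adds 32)
shortest-cost path #3: 12→4→9→0 push 13 @ unit cost 18 (adds 234)
shortest-cost path #4: 12→10→9→0 push 11 @ unit cost 25 (adds 275)
shortest-cost path #5: 12→4→10→9→0 push 7 @ unit cost 36 (adds 252)
total cost = 870

Minimum cost for 40 units: 870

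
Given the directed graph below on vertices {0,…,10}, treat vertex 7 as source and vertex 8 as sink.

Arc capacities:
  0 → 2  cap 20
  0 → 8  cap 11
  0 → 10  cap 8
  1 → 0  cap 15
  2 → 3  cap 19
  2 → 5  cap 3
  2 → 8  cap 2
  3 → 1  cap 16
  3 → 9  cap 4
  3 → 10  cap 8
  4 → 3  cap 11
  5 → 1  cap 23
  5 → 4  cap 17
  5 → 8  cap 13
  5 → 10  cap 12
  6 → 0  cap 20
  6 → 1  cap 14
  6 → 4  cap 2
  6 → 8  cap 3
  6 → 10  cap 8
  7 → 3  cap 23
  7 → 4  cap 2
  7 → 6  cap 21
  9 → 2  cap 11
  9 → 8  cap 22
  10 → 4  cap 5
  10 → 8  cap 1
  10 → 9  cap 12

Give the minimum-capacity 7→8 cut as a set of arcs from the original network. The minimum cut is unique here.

Min-cut arcs: {(0,8), (2,5), (2,8), (3,9), (6,8), (10,8), (10,9)} (total capacity 36)

augment #1: 7→6→8 push 3
augment #2: 7→3→9→8 push 4
augment #3: 7→3→10→8 push 1
augment #4: 7→6→0→8 push 11
augment #5: 7→3→10→9→8 push 7
augment #6: 7→6→0→2→8 push 2
augment #7: 7→6→10→9→8 push 5
augment #8: 7→3→1→0→2→5→8 push 3
max flow = 36; residual-reachable set from 7 gives S-side
cut edges (S→T): {(0,8), (2,5), (2,8), (3,9), (6,8), (10,8), (10,9)} total cap 36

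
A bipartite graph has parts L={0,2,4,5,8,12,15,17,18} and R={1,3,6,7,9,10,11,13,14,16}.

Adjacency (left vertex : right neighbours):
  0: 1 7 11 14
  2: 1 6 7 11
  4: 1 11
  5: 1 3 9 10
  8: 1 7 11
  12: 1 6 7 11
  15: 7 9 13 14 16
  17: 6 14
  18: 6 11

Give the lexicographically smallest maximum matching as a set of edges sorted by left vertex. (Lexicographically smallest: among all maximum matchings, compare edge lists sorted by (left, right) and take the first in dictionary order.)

Lex-smallest maximum matching: {(0,1), (2,6), (4,11), (5,3), (8,7), (15,9), (17,14)}

|M| = 7 (so the lex-smallest maximum matching has 7 edges)
process left vertices in ascending order; for each, take the smallest-labelled available neighbour that still permits 7 edges overall, or leave it unmatched if none does
lex-smallest matching: {0-1, 2-6, 4-11, 5-3, 8-7, 15-9, 17-14}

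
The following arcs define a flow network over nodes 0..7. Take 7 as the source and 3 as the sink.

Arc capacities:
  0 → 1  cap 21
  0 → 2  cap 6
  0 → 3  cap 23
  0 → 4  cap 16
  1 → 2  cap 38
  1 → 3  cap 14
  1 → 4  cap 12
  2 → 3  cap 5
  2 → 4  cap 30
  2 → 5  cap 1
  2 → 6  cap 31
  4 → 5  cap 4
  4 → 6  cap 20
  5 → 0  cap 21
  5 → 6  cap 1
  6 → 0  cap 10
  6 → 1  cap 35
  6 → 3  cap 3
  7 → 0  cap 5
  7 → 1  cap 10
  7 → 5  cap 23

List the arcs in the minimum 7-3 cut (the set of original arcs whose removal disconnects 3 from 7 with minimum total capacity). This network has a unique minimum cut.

augment #1: 7→0→3 push 5
augment #2: 7→1→3 push 10
augment #3: 7→5→0→3 push 18
augment #4: 7→5→6→3 push 1
augment #5: 7→5→0→1→3 push 3
max flow = 37; residual-reachable set from 7 gives S-side
cut edges (S→T): {(5,0), (5,6), (7,0), (7,1)} total cap 37

Min-cut arcs: {(5,0), (5,6), (7,0), (7,1)} (total capacity 37)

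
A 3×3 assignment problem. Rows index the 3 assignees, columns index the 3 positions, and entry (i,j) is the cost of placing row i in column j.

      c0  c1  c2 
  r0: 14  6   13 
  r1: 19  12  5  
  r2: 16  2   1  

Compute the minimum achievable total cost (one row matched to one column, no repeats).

Minimum assignment cost: 21

optimal assignment: row0→col0 (cost 14), row1→col2 (cost 5), row2→col1 (cost 2)
total = 14 + 5 + 2 = 21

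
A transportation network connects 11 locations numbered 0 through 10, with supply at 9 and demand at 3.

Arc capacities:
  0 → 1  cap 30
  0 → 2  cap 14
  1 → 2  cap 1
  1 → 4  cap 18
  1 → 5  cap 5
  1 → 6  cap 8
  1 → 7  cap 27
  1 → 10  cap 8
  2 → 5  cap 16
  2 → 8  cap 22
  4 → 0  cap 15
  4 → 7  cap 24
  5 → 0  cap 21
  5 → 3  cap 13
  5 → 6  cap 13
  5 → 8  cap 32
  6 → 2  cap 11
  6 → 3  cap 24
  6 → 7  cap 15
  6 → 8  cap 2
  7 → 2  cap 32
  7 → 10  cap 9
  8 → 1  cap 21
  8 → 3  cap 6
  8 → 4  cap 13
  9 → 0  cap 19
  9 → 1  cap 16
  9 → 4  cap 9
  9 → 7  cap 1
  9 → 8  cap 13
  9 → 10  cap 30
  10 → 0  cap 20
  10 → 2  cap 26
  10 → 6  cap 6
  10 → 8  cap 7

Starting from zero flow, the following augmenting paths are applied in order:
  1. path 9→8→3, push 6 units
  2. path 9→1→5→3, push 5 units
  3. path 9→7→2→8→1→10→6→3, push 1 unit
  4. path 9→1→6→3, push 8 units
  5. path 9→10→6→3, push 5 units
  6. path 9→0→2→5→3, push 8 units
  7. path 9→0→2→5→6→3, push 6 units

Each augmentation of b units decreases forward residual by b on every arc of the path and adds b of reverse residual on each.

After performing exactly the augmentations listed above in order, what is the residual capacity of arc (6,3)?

Residual capacity of (6,3): 4

after path 1 (9→8→3, push 6): res(6,3)=24
after path 2 (9→1→5→3, push 5): res(6,3)=24
after path 3 (9→7→2→8→1→10→6→3, push 1): res(6,3)=23
after path 4 (9→1→6→3, push 8): res(6,3)=15
after path 5 (9→10→6→3, push 5): res(6,3)=10
after path 6 (9→0→2→5→3, push 8): res(6,3)=10
after path 7 (9→0→2→5→6→3, push 6): res(6,3)=4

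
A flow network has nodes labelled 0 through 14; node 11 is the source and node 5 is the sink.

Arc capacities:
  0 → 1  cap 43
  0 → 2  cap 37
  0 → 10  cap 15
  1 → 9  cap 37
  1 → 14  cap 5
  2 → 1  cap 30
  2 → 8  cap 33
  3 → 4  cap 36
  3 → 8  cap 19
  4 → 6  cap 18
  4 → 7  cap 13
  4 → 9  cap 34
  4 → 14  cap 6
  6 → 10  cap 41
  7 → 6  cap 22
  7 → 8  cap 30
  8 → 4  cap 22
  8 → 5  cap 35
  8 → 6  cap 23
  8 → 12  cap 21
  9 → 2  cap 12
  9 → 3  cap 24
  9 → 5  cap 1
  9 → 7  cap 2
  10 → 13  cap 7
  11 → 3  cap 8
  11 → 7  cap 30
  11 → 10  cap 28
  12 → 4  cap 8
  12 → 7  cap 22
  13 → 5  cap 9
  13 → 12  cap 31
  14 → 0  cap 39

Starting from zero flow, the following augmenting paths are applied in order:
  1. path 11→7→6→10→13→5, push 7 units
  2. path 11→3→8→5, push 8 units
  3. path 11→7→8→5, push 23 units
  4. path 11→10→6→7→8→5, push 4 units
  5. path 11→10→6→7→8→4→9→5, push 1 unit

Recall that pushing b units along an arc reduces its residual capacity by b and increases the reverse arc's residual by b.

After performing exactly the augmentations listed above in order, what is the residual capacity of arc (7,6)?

Residual capacity of (7,6): 20

after path 1 (11→7→6→10→13→5, push 7): res(7,6)=15
after path 2 (11→3→8→5, push 8): res(7,6)=15
after path 3 (11→7→8→5, push 23): res(7,6)=15
after path 4 (11→10→6→7→8→5, push 4): res(7,6)=19
after path 5 (11→10→6→7→8→4→9→5, push 1): res(7,6)=20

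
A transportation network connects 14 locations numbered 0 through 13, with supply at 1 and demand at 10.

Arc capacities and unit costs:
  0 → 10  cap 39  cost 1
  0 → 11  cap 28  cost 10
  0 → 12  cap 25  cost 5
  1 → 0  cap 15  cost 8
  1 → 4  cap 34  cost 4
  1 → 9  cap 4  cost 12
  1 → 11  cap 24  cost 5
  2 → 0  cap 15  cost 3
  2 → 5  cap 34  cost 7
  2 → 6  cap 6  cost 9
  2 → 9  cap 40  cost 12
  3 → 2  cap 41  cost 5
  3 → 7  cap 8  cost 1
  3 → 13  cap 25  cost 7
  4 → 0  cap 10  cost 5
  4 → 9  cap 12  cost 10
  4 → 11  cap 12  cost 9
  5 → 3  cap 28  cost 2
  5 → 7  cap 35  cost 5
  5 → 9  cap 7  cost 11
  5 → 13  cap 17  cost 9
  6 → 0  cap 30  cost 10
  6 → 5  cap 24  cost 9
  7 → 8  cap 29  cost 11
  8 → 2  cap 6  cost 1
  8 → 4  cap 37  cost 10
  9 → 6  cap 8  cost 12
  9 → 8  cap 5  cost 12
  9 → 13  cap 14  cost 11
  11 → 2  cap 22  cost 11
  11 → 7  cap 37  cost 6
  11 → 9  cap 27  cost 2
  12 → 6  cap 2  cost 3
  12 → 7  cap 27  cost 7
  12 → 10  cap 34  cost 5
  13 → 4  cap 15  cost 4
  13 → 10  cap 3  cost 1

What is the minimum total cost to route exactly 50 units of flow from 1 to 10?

shortest-cost path #1: 1→0→10 push 15 @ unit cost 9 (adds 135)
shortest-cost path #2: 1→4→0→10 push 10 @ unit cost 10 (adds 100)
shortest-cost path #3: 1→11→9→13→10 push 3 @ unit cost 19 (adds 57)
shortest-cost path #4: 1→11→2→0→10 push 14 @ unit cost 20 (adds 280)
shortest-cost path #5: 1→11→2→0→12→10 push 1 @ unit cost 29 (adds 29)
shortest-cost path #6: 1→11→9→6→0→12→10 push 6 @ unit cost 39 (adds 234)
shortest-cost path #7: 1→9→6→0→12→10 push 1 @ unit cost 44 (adds 44)
total cost = 879

Minimum cost for 50 units: 879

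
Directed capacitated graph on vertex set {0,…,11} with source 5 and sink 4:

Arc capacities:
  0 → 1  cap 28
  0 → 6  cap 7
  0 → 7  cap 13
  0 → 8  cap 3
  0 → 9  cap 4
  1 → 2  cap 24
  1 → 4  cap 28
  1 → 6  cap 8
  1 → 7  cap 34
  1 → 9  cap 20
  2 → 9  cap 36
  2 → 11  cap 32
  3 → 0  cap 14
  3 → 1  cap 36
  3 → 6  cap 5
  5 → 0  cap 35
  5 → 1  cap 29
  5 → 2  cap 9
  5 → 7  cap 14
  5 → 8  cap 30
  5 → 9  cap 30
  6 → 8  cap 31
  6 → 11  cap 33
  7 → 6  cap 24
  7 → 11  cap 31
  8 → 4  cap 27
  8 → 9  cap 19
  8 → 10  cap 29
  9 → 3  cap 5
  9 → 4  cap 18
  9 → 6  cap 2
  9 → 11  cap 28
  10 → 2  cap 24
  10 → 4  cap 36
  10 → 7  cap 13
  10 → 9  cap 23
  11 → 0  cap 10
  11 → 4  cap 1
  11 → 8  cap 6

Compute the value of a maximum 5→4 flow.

Maximum flow value: 103

augment #1: 5→1→4 bottleneck 28, total now 28
augment #2: 5→8→4 bottleneck 27, total now 55
augment #3: 5→9→4 bottleneck 18, total now 73
augment #4: 5→2→11→4 bottleneck 1, total now 74
augment #5: 5→8→10→4 bottleneck 3, total now 77
augment #6: 5→0→8→10→4 bottleneck 3, total now 80
augment #7: 5→0→6→8→10→4 bottleneck 7, total now 87
augment #8: 5→1→6→8→10→4 bottleneck 1, total now 88
augment #9: 5→2→11→8→10→4 bottleneck 6, total now 94
augment #10: 5→7→6→8→10→4 bottleneck 9, total now 103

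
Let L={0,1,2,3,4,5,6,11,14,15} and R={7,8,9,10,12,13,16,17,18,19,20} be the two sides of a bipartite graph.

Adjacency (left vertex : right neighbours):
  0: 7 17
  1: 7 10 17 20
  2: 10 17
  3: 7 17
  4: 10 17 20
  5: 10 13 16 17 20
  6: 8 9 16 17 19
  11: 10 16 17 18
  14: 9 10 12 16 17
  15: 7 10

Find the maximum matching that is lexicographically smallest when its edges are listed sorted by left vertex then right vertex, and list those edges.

Lex-smallest maximum matching: {(0,7), (1,10), (2,17), (4,20), (5,13), (6,8), (11,16), (14,9)}

|M| = 8 (so the lex-smallest maximum matching has 8 edges)
process left vertices in ascending order; for each, take the smallest-labelled available neighbour that still permits 8 edges overall, or leave it unmatched if none does
lex-smallest matching: {0-7, 1-10, 2-17, 4-20, 5-13, 6-8, 11-16, 14-9}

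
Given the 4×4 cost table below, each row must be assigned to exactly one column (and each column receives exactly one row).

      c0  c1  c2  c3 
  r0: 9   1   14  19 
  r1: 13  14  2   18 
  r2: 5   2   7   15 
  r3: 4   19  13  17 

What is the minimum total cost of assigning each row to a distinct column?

optimal assignment: row0→col1 (cost 1), row1→col2 (cost 2), row2→col3 (cost 15), row3→col0 (cost 4)
total = 1 + 2 + 15 + 4 = 22

Minimum assignment cost: 22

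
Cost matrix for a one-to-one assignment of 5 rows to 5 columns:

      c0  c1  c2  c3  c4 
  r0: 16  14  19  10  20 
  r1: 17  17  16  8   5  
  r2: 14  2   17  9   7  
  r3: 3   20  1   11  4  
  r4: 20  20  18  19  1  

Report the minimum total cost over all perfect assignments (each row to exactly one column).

Minimum assignment cost: 28

optimal assignment: row0→col0 (cost 16), row1→col3 (cost 8), row2→col1 (cost 2), row3→col2 (cost 1), row4→col4 (cost 1)
total = 16 + 8 + 2 + 1 + 1 = 28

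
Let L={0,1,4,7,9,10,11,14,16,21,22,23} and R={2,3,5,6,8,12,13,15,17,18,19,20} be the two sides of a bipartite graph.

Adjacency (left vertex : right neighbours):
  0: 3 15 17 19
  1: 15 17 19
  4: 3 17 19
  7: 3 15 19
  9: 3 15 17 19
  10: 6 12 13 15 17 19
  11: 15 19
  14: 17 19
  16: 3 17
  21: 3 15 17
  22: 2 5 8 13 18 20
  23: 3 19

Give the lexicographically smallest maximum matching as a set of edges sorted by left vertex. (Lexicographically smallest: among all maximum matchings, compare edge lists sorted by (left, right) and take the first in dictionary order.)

|M| = 6 (so the lex-smallest maximum matching has 6 edges)
process left vertices in ascending order; for each, take the smallest-labelled available neighbour that still permits 6 edges overall, or leave it unmatched if none does
lex-smallest matching: {0-3, 1-15, 4-17, 7-19, 10-6, 22-2}

Lex-smallest maximum matching: {(0,3), (1,15), (4,17), (7,19), (10,6), (22,2)}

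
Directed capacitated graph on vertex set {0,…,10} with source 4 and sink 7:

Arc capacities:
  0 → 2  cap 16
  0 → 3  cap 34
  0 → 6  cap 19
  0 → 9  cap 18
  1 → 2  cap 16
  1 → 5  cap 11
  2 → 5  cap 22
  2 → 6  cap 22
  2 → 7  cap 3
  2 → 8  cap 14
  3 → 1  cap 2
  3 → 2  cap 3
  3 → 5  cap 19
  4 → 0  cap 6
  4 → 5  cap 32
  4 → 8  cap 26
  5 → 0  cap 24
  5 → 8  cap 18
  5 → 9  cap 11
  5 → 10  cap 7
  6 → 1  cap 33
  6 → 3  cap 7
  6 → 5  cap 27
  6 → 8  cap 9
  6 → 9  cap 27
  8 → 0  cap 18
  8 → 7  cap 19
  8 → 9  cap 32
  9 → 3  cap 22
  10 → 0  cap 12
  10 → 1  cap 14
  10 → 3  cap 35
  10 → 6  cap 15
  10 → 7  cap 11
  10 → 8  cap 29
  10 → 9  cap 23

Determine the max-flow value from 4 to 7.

augment #1: 4→8→7 bottleneck 19, total now 19
augment #2: 4→0→2→7 bottleneck 3, total now 22
augment #3: 4→5→10→7 bottleneck 7, total now 29

Maximum flow value: 29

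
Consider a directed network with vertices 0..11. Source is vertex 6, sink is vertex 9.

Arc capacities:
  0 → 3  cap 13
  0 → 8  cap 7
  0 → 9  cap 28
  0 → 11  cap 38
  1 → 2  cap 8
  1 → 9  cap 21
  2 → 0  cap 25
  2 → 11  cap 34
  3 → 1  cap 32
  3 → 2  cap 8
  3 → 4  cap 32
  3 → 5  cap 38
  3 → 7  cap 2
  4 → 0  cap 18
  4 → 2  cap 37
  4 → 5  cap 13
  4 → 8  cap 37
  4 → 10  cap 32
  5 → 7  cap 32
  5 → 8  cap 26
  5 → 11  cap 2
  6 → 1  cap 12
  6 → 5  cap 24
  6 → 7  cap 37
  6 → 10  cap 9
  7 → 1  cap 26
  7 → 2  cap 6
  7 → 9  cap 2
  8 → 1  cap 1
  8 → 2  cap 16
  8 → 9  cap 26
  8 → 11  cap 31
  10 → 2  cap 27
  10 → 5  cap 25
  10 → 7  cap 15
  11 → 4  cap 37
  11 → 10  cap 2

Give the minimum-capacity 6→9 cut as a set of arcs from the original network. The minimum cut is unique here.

Min-cut arcs: {(1,2), (1,9), (6,5), (6,10), (7,2), (7,9)} (total capacity 70)

augment #1: 6→1→9 push 12
augment #2: 6→7→9 push 2
augment #3: 6→5→8→9 push 24
augment #4: 6→7→1→9 push 9
augment #5: 6→7→2→0→9 push 6
augment #6: 6→10→2→0→9 push 9
augment #7: 6→7→1→2→0→9 push 8
max flow = 70; residual-reachable set from 6 gives S-side
cut edges (S→T): {(1,2), (1,9), (6,5), (6,10), (7,2), (7,9)} total cap 70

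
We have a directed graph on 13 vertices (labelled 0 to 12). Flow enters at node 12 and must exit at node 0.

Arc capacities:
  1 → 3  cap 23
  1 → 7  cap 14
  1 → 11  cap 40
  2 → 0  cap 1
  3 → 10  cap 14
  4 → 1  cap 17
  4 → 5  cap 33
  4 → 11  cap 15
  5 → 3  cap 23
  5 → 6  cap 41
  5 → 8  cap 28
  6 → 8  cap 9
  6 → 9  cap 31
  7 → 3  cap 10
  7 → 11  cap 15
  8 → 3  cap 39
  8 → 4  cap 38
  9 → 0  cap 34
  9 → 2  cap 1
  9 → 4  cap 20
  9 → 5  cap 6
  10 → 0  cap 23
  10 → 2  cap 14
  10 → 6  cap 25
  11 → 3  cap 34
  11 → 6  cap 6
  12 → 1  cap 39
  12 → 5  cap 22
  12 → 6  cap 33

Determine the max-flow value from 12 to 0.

Maximum flow value: 45

augment #1: 12→6→9→0 bottleneck 31, total now 31
augment #2: 12→1→3→10→0 bottleneck 14, total now 45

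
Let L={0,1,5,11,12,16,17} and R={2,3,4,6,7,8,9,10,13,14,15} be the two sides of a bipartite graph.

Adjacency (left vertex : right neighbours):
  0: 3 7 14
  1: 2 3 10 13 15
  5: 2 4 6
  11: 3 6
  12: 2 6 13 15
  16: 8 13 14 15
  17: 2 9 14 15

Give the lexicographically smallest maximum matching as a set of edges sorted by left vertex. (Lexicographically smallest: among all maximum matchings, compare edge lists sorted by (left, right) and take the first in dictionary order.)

Lex-smallest maximum matching: {(0,3), (1,2), (5,4), (11,6), (12,13), (16,8), (17,9)}

|M| = 7 (so the lex-smallest maximum matching has 7 edges)
process left vertices in ascending order; for each, take the smallest-labelled available neighbour that still permits 7 edges overall, or leave it unmatched if none does
lex-smallest matching: {0-3, 1-2, 5-4, 11-6, 12-13, 16-8, 17-9}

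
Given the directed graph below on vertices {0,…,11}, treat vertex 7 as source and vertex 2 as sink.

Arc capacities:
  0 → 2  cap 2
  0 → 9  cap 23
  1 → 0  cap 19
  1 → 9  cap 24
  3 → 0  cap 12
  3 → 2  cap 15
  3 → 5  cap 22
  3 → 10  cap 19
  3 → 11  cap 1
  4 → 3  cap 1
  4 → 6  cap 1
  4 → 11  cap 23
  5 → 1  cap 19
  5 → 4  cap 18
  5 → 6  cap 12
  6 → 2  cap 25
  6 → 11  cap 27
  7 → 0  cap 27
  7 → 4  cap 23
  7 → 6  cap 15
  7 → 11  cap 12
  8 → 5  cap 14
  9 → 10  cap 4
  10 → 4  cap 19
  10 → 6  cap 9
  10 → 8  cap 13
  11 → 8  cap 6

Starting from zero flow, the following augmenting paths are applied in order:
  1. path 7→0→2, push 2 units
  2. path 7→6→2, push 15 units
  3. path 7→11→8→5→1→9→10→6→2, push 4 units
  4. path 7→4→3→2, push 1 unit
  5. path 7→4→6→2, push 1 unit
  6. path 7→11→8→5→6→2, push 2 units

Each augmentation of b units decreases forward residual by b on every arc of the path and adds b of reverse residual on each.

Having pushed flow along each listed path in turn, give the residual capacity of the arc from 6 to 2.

after path 1 (7→0→2, push 2): res(6,2)=25
after path 2 (7→6→2, push 15): res(6,2)=10
after path 3 (7→11→8→5→1→9→10→6→2, push 4): res(6,2)=6
after path 4 (7→4→3→2, push 1): res(6,2)=6
after path 5 (7→4→6→2, push 1): res(6,2)=5
after path 6 (7→11→8→5→6→2, push 2): res(6,2)=3

Residual capacity of (6,2): 3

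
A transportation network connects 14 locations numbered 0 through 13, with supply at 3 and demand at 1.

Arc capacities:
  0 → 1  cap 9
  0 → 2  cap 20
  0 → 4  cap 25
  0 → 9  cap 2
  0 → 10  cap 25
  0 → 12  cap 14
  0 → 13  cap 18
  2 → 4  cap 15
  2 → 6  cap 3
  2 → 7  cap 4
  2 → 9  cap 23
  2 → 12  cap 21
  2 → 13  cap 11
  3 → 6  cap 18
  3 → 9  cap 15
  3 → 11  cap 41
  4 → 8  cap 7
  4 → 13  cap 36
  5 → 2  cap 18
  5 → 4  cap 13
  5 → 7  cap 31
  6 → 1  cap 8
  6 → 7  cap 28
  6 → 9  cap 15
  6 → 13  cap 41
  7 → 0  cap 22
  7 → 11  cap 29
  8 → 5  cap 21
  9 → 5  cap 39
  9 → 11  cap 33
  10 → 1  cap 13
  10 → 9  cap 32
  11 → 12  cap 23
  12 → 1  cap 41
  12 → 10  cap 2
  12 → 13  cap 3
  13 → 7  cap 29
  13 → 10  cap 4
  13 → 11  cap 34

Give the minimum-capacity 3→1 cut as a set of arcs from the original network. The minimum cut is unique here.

augment #1: 3→6→1 push 8
augment #2: 3→11→12→1 push 23
augment #3: 3→6→7→0→1 push 9
augment #4: 3→6→13→10→1 push 1
augment #5: 3→9→5→2→12→1 push 15
max flow = 56; residual-reachable set from 3 gives S-side
cut edges (S→T): {(3,6), (3,9), (11,12)} total cap 56

Min-cut arcs: {(3,6), (3,9), (11,12)} (total capacity 56)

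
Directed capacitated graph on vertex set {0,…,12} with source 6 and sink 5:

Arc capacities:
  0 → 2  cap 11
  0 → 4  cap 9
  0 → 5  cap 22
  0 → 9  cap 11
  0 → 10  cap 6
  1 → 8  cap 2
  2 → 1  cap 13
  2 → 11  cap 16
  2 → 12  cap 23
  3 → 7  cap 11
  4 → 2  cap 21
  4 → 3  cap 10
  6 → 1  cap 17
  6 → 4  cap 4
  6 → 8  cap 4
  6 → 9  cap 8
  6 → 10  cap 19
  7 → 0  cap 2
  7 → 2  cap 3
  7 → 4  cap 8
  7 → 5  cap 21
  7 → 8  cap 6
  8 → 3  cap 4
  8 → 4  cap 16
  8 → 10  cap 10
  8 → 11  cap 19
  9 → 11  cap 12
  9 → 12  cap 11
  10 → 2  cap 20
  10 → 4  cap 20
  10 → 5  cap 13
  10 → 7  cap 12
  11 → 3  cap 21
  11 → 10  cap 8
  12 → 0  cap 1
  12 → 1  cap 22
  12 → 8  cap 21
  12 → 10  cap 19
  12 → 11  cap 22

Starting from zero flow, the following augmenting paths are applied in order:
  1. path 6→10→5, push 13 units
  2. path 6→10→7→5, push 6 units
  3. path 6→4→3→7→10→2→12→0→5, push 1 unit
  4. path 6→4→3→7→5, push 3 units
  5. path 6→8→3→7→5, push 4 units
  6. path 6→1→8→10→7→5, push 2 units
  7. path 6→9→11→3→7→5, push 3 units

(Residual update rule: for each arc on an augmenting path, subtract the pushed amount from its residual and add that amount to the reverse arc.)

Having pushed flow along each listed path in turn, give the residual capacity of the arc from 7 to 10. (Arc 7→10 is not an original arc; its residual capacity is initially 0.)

after path 1 (6→10→5, push 13): res(7,10)=0
after path 2 (6→10→7→5, push 6): res(7,10)=6
after path 3 (6→4→3→7→10→2→12→0→5, push 1): res(7,10)=5
after path 4 (6→4→3→7→5, push 3): res(7,10)=5
after path 5 (6→8→3→7→5, push 4): res(7,10)=5
after path 6 (6→1→8→10→7→5, push 2): res(7,10)=7
after path 7 (6→9→11→3→7→5, push 3): res(7,10)=7

Residual capacity of (7,10): 7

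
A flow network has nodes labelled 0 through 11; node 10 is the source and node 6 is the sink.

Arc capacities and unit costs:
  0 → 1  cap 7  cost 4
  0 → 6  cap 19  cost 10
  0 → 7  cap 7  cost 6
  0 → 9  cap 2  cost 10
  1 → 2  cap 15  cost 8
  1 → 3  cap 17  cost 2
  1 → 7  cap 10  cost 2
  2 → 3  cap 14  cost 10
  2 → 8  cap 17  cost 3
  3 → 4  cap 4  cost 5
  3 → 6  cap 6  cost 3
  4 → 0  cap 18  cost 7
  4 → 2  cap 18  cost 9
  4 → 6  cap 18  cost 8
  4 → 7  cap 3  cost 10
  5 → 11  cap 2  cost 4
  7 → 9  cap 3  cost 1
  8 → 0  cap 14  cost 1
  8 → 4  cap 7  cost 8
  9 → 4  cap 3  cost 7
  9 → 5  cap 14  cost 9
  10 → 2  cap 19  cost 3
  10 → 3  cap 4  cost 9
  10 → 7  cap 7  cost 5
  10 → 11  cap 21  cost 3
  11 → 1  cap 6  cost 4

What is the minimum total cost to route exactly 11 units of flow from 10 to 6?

shortest-cost path #1: 10→3→6 push 4 @ unit cost 12 (adds 48)
shortest-cost path #2: 10→11→1→3→6 push 2 @ unit cost 12 (adds 24)
shortest-cost path #3: 10→2→8→0→6 push 5 @ unit cost 17 (adds 85)
total cost = 157

Minimum cost for 11 units: 157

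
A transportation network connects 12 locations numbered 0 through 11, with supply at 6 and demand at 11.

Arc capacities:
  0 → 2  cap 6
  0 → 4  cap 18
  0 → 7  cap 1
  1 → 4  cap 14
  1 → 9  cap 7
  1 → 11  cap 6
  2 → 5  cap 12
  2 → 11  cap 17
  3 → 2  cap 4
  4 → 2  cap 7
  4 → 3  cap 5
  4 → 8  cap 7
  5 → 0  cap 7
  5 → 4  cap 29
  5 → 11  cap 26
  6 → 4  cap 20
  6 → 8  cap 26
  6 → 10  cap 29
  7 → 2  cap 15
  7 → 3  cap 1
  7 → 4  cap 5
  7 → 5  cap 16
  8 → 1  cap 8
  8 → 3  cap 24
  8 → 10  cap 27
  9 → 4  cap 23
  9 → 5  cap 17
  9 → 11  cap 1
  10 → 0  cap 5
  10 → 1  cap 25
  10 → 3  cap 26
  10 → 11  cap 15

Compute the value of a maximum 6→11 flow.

augment #1: 6→10→11 bottleneck 15, total now 15
augment #2: 6→4→2→11 bottleneck 7, total now 22
augment #3: 6→8→1→11 bottleneck 6, total now 28
augment #4: 6→4→3→2→11 bottleneck 4, total now 32
augment #5: 6→8→1→9→11 bottleneck 1, total now 33
augment #6: 6→10→0→2→11 bottleneck 5, total now 38
augment #7: 6→8→1→9→5→11 bottleneck 1, total now 39
augment #8: 6→10→1→9→5→11 bottleneck 5, total now 44

Maximum flow value: 44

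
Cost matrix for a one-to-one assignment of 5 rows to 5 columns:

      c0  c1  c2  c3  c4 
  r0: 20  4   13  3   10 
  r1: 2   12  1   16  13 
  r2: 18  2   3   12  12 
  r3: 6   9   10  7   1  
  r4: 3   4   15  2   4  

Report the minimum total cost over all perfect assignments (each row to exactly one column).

optimal assignment: row0→col3 (cost 3), row1→col2 (cost 1), row2→col1 (cost 2), row3→col4 (cost 1), row4→col0 (cost 3)
total = 3 + 1 + 2 + 1 + 3 = 10

Minimum assignment cost: 10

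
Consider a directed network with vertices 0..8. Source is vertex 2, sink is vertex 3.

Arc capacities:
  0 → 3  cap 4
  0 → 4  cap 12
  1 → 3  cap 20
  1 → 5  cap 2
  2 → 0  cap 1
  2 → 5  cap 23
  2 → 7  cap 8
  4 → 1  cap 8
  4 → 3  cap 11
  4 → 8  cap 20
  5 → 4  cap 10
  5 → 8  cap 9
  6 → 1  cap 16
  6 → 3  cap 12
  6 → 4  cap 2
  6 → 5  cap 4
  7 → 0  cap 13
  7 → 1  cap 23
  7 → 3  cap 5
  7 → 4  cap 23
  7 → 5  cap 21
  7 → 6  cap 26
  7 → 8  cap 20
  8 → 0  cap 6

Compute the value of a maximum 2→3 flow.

augment #1: 2→0→3 bottleneck 1, total now 1
augment #2: 2→7→3 bottleneck 5, total now 6
augment #3: 2→5→4→3 bottleneck 10, total now 16
augment #4: 2→7→0→3 bottleneck 3, total now 19
augment #5: 2→5→8→0→4→3 bottleneck 1, total now 20
augment #6: 2→5→8→0→4→1→3 bottleneck 5, total now 25

Maximum flow value: 25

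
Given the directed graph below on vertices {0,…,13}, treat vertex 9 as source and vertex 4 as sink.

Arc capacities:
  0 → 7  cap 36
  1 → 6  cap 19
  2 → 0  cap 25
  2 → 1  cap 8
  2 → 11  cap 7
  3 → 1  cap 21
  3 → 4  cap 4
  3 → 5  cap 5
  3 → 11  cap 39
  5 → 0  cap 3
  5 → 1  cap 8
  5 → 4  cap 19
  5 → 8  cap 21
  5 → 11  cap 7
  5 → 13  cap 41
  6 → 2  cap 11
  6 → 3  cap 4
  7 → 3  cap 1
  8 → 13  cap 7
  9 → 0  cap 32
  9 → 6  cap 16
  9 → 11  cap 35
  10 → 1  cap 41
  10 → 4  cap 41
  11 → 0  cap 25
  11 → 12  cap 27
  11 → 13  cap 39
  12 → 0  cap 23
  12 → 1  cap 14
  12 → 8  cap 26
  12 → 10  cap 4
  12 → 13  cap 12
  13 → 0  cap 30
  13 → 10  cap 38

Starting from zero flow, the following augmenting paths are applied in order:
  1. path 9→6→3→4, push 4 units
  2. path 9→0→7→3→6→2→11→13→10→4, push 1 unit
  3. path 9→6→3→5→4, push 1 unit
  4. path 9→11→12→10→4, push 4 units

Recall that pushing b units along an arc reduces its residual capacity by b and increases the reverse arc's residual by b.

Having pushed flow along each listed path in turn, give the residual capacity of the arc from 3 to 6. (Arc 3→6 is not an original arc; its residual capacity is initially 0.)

Residual capacity of (3,6): 4

after path 1 (9→6→3→4, push 4): res(3,6)=4
after path 2 (9→0→7→3→6→2→11→13→10→4, push 1): res(3,6)=3
after path 3 (9→6→3→5→4, push 1): res(3,6)=4
after path 4 (9→11→12→10→4, push 4): res(3,6)=4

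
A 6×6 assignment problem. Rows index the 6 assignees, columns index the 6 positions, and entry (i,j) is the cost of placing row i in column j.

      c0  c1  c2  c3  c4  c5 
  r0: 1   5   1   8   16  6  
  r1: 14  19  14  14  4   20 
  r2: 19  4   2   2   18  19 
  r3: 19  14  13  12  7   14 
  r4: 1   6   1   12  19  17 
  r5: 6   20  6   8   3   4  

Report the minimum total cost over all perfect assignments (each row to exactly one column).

Minimum assignment cost: 26

one of 4 optimal assignments: row0→col0 (cost 1), row1→col4 (cost 4), row2→col1 (cost 4), row3→col3 (cost 12), row4→col2 (cost 1), row5→col5 (cost 4)
total = 1 + 4 + 4 + 12 + 1 + 4 = 26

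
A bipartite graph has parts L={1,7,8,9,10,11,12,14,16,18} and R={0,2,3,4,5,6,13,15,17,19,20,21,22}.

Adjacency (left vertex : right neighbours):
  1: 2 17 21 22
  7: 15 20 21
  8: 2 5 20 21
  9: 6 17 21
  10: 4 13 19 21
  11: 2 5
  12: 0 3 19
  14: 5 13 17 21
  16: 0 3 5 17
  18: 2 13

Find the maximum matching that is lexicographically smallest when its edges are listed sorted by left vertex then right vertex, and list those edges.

|M| = 10 (so the lex-smallest maximum matching has 10 edges)
process left vertices in ascending order; for each, take the smallest-labelled available neighbour that still permits 10 edges overall, or leave it unmatched if none does
lex-smallest matching: {1-2, 7-15, 8-20, 9-6, 10-4, 11-5, 12-0, 14-17, 16-3, 18-13}

Lex-smallest maximum matching: {(1,2), (7,15), (8,20), (9,6), (10,4), (11,5), (12,0), (14,17), (16,3), (18,13)}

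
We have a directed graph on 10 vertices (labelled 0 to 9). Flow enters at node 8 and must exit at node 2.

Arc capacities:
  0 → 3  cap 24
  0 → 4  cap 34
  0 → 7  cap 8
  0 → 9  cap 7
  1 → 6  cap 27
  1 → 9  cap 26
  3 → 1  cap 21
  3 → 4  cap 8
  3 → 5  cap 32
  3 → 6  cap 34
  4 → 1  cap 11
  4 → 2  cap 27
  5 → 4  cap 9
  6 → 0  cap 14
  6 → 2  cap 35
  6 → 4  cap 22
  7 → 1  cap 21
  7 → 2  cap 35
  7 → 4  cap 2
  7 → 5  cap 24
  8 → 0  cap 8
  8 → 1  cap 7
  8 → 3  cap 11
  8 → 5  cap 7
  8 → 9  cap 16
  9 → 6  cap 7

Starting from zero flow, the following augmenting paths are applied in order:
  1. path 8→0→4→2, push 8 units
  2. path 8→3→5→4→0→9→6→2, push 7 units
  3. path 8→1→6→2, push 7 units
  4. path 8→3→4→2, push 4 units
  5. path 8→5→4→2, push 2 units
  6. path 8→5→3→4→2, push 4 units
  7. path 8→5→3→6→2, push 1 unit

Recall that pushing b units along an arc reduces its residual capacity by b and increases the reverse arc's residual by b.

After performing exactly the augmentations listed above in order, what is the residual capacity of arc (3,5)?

Residual capacity of (3,5): 30

after path 1 (8→0→4→2, push 8): res(3,5)=32
after path 2 (8→3→5→4→0→9→6→2, push 7): res(3,5)=25
after path 3 (8→1→6→2, push 7): res(3,5)=25
after path 4 (8→3→4→2, push 4): res(3,5)=25
after path 5 (8→5→4→2, push 2): res(3,5)=25
after path 6 (8→5→3→4→2, push 4): res(3,5)=29
after path 7 (8→5→3→6→2, push 1): res(3,5)=30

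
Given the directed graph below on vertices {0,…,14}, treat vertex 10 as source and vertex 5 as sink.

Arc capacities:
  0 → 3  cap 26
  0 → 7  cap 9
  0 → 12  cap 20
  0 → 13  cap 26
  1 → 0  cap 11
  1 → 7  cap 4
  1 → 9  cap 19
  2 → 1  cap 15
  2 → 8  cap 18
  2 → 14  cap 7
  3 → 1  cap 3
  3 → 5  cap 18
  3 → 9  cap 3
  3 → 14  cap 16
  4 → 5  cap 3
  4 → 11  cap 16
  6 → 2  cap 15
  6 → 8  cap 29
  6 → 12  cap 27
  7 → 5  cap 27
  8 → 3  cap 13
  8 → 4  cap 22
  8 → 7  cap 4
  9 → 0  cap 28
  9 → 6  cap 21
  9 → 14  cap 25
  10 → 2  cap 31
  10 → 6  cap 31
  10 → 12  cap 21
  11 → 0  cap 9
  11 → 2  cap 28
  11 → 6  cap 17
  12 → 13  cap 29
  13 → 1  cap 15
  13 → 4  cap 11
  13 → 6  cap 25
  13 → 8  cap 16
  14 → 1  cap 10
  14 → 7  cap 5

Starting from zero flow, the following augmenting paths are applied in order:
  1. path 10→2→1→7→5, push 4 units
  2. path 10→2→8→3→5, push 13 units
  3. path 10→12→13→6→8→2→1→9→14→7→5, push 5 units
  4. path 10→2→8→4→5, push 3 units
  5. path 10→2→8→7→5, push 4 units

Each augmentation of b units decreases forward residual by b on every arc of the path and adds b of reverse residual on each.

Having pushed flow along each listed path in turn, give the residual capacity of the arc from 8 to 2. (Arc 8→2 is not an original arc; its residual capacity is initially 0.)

Residual capacity of (8,2): 15

after path 1 (10→2→1→7→5, push 4): res(8,2)=0
after path 2 (10→2→8→3→5, push 13): res(8,2)=13
after path 3 (10→12→13→6→8→2→1→9→14→7→5, push 5): res(8,2)=8
after path 4 (10→2→8→4→5, push 3): res(8,2)=11
after path 5 (10→2→8→7→5, push 4): res(8,2)=15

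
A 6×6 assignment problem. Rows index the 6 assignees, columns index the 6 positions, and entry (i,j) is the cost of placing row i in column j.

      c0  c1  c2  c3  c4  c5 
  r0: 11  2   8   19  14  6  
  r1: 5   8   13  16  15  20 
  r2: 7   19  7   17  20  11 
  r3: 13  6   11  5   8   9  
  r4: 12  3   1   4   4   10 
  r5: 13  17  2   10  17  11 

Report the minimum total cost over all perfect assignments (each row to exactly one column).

optimal assignment: row0→col1 (cost 2), row1→col0 (cost 5), row2→col5 (cost 11), row3→col3 (cost 5), row4→col4 (cost 4), row5→col2 (cost 2)
total = 2 + 5 + 11 + 5 + 4 + 2 = 29

Minimum assignment cost: 29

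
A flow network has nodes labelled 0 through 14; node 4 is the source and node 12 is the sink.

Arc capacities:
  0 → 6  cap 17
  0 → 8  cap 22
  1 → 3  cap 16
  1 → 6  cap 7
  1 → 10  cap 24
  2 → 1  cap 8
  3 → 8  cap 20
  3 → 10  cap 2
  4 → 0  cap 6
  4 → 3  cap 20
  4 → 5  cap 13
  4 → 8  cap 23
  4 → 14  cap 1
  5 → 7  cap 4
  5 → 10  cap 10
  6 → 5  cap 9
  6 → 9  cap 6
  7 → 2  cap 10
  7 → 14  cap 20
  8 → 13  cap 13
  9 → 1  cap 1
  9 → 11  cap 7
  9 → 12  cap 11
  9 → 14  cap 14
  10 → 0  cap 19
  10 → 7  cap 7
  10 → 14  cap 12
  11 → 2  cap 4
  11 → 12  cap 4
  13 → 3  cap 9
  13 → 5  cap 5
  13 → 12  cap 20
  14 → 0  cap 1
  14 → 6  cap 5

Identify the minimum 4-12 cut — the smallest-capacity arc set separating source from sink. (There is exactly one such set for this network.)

augment #1: 4→8→13→12 push 13
augment #2: 4→0→6→9→12 push 6
max flow = 19; residual-reachable set from 4 gives S-side
cut edges (S→T): {(6,9), (8,13)} total cap 19

Min-cut arcs: {(6,9), (8,13)} (total capacity 19)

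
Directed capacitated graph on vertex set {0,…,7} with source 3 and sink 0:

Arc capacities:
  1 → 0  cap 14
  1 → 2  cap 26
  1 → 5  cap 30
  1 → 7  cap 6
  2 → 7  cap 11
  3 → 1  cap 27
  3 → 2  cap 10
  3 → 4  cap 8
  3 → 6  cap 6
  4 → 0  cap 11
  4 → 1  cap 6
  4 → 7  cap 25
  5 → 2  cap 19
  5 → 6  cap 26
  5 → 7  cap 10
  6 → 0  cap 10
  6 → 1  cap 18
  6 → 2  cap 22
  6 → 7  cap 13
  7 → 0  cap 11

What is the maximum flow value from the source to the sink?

Maximum flow value: 43

augment #1: 3→1→0 bottleneck 14, total now 14
augment #2: 3→4→0 bottleneck 8, total now 22
augment #3: 3→6→0 bottleneck 6, total now 28
augment #4: 3→1→7→0 bottleneck 6, total now 34
augment #5: 3→2→7→0 bottleneck 5, total now 39
augment #6: 3→1→5→6→0 bottleneck 4, total now 43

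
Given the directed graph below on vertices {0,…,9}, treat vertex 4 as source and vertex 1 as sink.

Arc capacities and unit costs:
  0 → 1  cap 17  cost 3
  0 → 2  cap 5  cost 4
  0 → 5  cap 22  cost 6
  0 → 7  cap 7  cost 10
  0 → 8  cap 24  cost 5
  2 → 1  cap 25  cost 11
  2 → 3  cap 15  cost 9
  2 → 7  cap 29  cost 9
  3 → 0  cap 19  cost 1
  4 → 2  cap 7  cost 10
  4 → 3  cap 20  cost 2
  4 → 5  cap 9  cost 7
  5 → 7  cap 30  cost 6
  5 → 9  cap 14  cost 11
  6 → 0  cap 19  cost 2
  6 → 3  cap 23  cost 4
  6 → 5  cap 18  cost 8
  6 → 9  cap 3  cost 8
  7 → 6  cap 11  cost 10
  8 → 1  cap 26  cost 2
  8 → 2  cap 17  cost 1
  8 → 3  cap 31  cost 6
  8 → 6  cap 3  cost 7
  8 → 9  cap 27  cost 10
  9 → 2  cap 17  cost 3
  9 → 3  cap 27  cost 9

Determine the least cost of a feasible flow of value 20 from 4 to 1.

shortest-cost path #1: 4→3→0→1 push 17 @ unit cost 6 (adds 102)
shortest-cost path #2: 4→3→0→8→1 push 2 @ unit cost 10 (adds 20)
shortest-cost path #3: 4→2→1 push 1 @ unit cost 21 (adds 21)
total cost = 143

Minimum cost for 20 units: 143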